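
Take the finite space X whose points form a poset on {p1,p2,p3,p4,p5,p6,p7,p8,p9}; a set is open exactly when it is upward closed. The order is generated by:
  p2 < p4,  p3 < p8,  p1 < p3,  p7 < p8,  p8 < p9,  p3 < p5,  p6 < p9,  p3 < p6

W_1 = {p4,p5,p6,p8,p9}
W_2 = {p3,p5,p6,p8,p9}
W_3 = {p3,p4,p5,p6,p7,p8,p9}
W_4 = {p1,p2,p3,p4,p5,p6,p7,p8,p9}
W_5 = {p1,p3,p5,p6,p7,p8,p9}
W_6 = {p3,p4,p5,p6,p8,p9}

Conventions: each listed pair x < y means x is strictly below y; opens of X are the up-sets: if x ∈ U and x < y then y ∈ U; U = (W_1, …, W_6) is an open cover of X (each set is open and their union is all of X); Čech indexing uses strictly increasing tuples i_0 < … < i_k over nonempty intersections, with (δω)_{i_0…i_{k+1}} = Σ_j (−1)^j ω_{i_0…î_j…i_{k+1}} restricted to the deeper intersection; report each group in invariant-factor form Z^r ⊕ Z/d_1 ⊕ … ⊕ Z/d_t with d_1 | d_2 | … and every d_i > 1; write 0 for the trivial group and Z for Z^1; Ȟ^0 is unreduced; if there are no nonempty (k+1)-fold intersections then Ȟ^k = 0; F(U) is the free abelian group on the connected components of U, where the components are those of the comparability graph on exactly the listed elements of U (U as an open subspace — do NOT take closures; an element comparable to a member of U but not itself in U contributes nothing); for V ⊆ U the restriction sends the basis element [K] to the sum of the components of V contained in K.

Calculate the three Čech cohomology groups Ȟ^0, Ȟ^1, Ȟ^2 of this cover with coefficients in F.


intersection data:
  W12={p5,p6,p8,p9} W13={p4,p5,p6,p8,p9} W14={p4,p5,p6,p8,p9} W15={p5,p6,p8,p9} W16={p4,p5,p6,p8,p9} W23={p3,p5,p6,p8,p9} W24={p3,p5,p6,p8,p9} W25={p3,p5,p6,p8,p9} W26={p3,p5,p6,p8,p9} W34={p3,p4,p5,p6,p7,p8,p9} W35={p3,p5,p6,p7,p8,p9} W36={p3,p4,p5,p6,p8,p9} W45={p1,p3,p5,p6,p7,p8,p9} W46={p3,p4,p5,p6,p8,p9} W56={p3,p5,p6,p8,p9}
  W123={p5,p6,p8,p9} W124={p5,p6,p8,p9} W125={p5,p6,p8,p9} W126={p5,p6,p8,p9} W134={p4,p5,p6,p8,p9} W135={p5,p6,p8,p9} W136={p4,p5,p6,p8,p9} W145={p5,p6,p8,p9} W146={p4,p5,p6,p8,p9} W156={p5,p6,p8,p9} W234={p3,p5,p6,p8,p9} W235={p3,p5,p6,p8,p9} W236={p3,p5,p6,p8,p9} W245={p3,p5,p6,p8,p9} W246={p3,p5,p6,p8,p9} W256={p3,p5,p6,p8,p9} W345={p3,p5,p6,p7,p8,p9} W346={p3,p4,p5,p6,p8,p9} W356={p3,p5,p6,p8,p9} W456={p3,p5,p6,p8,p9}
  W1234={p5,p6,p8,p9} W1235={p5,p6,p8,p9} W1236={p5,p6,p8,p9} W1245={p5,p6,p8,p9} W1246={p5,p6,p8,p9} W1256={p5,p6,p8,p9} W1345={p5,p6,p8,p9} W1346={p4,p5,p6,p8,p9} W1356={p5,p6,p8,p9} W1456={p5,p6,p8,p9} W2345={p3,p5,p6,p8,p9} W2346={p3,p5,p6,p8,p9} W2356={p3,p5,p6,p8,p9} W2456={p3,p5,p6,p8,p9} W3456={p3,p5,p6,p8,p9}
  W12345={p5,p6,p8,p9} W12346={p5,p6,p8,p9} W12356={p5,p6,p8,p9} W12456={p5,p6,p8,p9} W13456={p5,p6,p8,p9} W23456={p3,p5,p6,p8,p9}
  W123456={p5,p6,p8,p9}
components per intersection:
  W1: {p4} {p5} {p6,p8,p9}
  W2: {p3,p5,p6,p8,p9}
  W3: {p3,p5,p6,p7,p8,p9} {p4}
  W4: {p1,p3,p5,p6,p7,p8,p9} {p2,p4}
  W5: {p1,p3,p5,p6,p7,p8,p9}
  W6: {p3,p5,p6,p8,p9} {p4}
  W12: {p5} {p6,p8,p9}
  W13: {p4} {p5} {p6,p8,p9}
  W14: {p4} {p5} {p6,p8,p9}
  W15: {p5} {p6,p8,p9}
  W16: {p4} {p5} {p6,p8,p9}
  W23: {p3,p5,p6,p8,p9}
  W24: {p3,p5,p6,p8,p9}
  W25: {p3,p5,p6,p8,p9}
  W26: {p3,p5,p6,p8,p9}
  W34: {p3,p5,p6,p7,p8,p9} {p4}
  W35: {p3,p5,p6,p7,p8,p9}
  W36: {p3,p5,p6,p8,p9} {p4}
  W45: {p1,p3,p5,p6,p7,p8,p9}
  W46: {p3,p5,p6,p8,p9} {p4}
  W56: {p3,p5,p6,p8,p9}
  W123: {p5} {p6,p8,p9}
  W124: {p5} {p6,p8,p9}
  W125: {p5} {p6,p8,p9}
  W126: {p5} {p6,p8,p9}
  W134: {p4} {p5} {p6,p8,p9}
  W135: {p5} {p6,p8,p9}
  W136: {p4} {p5} {p6,p8,p9}
  W145: {p5} {p6,p8,p9}
  W146: {p4} {p5} {p6,p8,p9}
  W156: {p5} {p6,p8,p9}
  W234: {p3,p5,p6,p8,p9}
  W235: {p3,p5,p6,p8,p9}
  W236: {p3,p5,p6,p8,p9}
  W245: {p3,p5,p6,p8,p9}
  W246: {p3,p5,p6,p8,p9}
  W256: {p3,p5,p6,p8,p9}
  W345: {p3,p5,p6,p7,p8,p9}
  W346: {p3,p5,p6,p8,p9} {p4}
  W356: {p3,p5,p6,p8,p9}
  W456: {p3,p5,p6,p8,p9}
  W1234: {p5} {p6,p8,p9}
  W1235: {p5} {p6,p8,p9}
  W1236: {p5} {p6,p8,p9}
  W1245: {p5} {p6,p8,p9}
  W1246: {p5} {p6,p8,p9}
  W1256: {p5} {p6,p8,p9}
  W1345: {p5} {p6,p8,p9}
  W1346: {p4} {p5} {p6,p8,p9}
  W1356: {p5} {p6,p8,p9}
  W1456: {p5} {p6,p8,p9}
  W2345: {p3,p5,p6,p8,p9}
  W2346: {p3,p5,p6,p8,p9}
  W2356: {p3,p5,p6,p8,p9}
  W2456: {p3,p5,p6,p8,p9}
  W3456: {p3,p5,p6,p8,p9}
  W12345: {p5} {p6,p8,p9}
  W12346: {p5} {p6,p8,p9}
  W12356: {p5} {p6,p8,p9}
  W12456: {p5} {p6,p8,p9}
  W13456: {p5} {p6,p8,p9}
  W23456: {p3,p5,p6,p8,p9}
  W123456: {p5} {p6,p8,p9}
C dims 11,26,34,26; δ0: rk 9, SNF 1^9; δ1: rk 17, SNF 1^17; δ2: rk 17, SNF 1^17
Ȟ^0 = (11 − 9) − 0 = 2, so Ȟ^0 ≅ Z^2
Ȟ^1 = (26 − 17) − 9 = 0, so Ȟ^1 ≅ 0
Ȟ^2 = (34 − 17) − 17 = 0, so Ȟ^2 ≅ 0

Ȟ^0 = Z^2,  Ȟ^1 = 0,  Ȟ^2 = 0


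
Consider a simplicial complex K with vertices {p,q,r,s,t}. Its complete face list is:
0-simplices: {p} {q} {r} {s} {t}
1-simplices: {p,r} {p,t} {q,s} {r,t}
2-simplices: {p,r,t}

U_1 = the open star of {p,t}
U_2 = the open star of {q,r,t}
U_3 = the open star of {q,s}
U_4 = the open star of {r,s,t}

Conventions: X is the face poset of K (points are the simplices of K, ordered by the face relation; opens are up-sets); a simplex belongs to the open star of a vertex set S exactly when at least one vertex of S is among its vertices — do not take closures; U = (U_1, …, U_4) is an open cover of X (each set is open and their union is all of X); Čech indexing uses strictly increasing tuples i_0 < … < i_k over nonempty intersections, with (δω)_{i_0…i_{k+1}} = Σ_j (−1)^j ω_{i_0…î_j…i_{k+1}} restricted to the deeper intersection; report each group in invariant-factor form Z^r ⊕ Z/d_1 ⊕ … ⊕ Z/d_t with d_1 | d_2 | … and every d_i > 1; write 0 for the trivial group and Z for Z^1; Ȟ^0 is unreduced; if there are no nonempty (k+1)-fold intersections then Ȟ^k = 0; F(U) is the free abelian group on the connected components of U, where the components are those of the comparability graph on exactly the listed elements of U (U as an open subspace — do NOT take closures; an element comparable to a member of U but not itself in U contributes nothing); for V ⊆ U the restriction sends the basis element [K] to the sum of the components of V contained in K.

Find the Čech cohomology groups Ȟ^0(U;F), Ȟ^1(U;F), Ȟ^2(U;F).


nonempty overlaps:
  U1={{p},{t},{p,r},{p,t},{r,t},{p,r,t}} U2={{q},{r},{t},{p,r},{p,t},{q,s},{r,t},{p,r,t}} U3={{q},{s},{q,s}} U4={{r},{s},{t},{p,r},{p,t},{q,s},{r,t},{p,r,t}}
  U12={{t},{p,r},{p,t},{r,t},{p,r,t}} U14={{t},{p,r},{p,t},{r,t},{p,r,t}} U23={{q},{q,s}} U24={{r},{t},{p,r},{p,t},{q,s},{r,t},{p,r,t}} U34={{s},{q,s}}
  U124={{t},{p,r},{p,t},{r,t},{p,r,t}} U234={{q,s}}
components per intersection:
  U1: {{p},{t},{p,r},{p,t},{r,t},{p,r,t}}
  U2: {{q},{q,s}} {{r},{t},{p,r},{p,t},{r,t},{p,r,t}}
  U3: {{q},{s},{q,s}}
  U4: {{r},{t},{p,r},{p,t},{r,t},{p,r,t}} {{s},{q,s}}
  U12: {{t},{p,r},{p,t},{r,t},{p,r,t}}
  U14: {{t},{p,r},{p,t},{r,t},{p,r,t}}
  U23: {{q},{q,s}}
  U24: {{r},{t},{p,r},{p,t},{r,t},{p,r,t}} {{q,s}}
  U34: {{s},{q,s}}
  U124: {{t},{p,r},{p,t},{r,t},{p,r,t}}
  U234: {{q,s}}
C dims 6,6,2; δ0: rk 4, SNF 1^4; δ1: rk 2, SNF 1^2
degree 0: 6−4−0 = 2 → Ȟ^0 ≅ Z^2
degree 1: 6−2−4 = 0 → Ȟ^1 ≅ 0
degree 2: 2−0−2 = 0 → Ȟ^2 ≅ 0

Ȟ^0(U;F) ≅ Z^2, Ȟ^1(U;F) ≅ 0, Ȟ^2(U;F) ≅ 0


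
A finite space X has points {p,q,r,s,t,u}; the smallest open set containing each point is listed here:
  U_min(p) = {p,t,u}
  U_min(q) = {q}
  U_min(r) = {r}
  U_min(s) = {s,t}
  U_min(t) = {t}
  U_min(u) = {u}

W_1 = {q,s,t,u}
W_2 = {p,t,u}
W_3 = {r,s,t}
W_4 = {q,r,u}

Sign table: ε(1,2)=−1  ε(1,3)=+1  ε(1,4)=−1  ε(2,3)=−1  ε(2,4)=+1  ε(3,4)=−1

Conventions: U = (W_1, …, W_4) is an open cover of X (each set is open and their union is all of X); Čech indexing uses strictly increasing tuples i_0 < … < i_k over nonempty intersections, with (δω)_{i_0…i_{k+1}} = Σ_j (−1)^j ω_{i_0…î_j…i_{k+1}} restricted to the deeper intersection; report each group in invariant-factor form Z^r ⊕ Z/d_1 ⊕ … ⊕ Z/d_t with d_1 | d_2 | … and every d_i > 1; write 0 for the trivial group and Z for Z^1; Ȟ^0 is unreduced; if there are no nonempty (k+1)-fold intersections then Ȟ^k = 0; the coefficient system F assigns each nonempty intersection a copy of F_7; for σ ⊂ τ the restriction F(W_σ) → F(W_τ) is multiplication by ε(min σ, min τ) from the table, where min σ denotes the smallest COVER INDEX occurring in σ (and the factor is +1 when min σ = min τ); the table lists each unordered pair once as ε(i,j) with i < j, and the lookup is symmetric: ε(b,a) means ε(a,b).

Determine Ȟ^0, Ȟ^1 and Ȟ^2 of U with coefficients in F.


nerve of the cover:
  W12={t,u} W13={s,t} W14={q,u} W23={t} W24={u} W34={r}
  W123={t} W124={u}
C dims 4,6,2; δ0: rk_F7 3; δ1: rk_F7 2
Ȟ^0 = (4 − 3) − 0 = 1, so Ȟ^0 ≅ Z/7
Ȟ^1 = (6 − 2) − 3 = 1, so Ȟ^1 ≅ Z/7
Ȟ^2 = (2 − 0) − 2 = 0, so Ȟ^2 ≅ 0

Ȟ^0 = Z/7, Ȟ^1 = Z/7 and Ȟ^2 = 0


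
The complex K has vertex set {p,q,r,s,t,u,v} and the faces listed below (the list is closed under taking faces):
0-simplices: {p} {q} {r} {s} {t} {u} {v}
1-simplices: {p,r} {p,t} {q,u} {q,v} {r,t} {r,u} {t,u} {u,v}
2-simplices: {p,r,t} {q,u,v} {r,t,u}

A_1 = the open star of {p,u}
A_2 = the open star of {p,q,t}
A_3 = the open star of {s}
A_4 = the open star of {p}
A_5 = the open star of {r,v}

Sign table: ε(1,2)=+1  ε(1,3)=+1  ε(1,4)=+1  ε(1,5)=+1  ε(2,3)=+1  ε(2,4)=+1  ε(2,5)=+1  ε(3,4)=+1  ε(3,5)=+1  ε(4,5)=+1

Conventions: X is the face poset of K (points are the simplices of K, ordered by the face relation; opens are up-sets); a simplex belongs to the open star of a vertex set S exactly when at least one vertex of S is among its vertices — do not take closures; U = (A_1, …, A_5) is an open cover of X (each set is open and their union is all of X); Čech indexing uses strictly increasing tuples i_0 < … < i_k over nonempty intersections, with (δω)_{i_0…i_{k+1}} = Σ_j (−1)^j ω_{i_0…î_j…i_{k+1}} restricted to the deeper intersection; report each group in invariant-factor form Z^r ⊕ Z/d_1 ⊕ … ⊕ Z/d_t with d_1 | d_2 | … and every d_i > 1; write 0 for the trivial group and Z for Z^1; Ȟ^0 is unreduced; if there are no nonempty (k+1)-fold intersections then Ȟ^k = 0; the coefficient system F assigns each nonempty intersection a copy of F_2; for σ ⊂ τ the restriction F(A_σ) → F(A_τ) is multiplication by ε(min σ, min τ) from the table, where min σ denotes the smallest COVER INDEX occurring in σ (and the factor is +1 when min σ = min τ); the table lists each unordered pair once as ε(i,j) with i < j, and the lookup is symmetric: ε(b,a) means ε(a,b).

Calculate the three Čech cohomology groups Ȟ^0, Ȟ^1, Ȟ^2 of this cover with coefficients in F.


Ȟ^0 = Z/2 ⊕ Z/2,  Ȟ^1 = 0,  Ȟ^2 = 0

nonempty overlaps:
  A1={{p},{u},{p,r},{p,t},{q,u},{r,u},{t,u},{u,v},{p,r,t},{q,u,v},{r,t,u}} A2={{p},{q},{t},{p,r},{p,t},{q,u},{q,v},{r,t},{t,u},{p,r,t},{q,u,v},{r,t,u}} A3={{s}} A4={{p},{p,r},{p,t},{p,r,t}} A5={{r},{v},{p,r},{q,v},{r,t},{r,u},{u,v},{p,r,t},{q,u,v},{r,t,u}}
  A12={{p},{p,r},{p,t},{q,u},{t,u},{p,r,t},{q,u,v},{r,t,u}} A14={{p},{p,r},{p,t},{p,r,t}} A15={{p,r},{r,u},{u,v},{p,r,t},{q,u,v},{r,t,u}} A24={{p},{p,r},{p,t},{p,r,t}} A25={{p,r},{q,v},{r,t},{p,r,t},{q,u,v},{r,t,u}} A45={{p,r},{p,r,t}}
  A124={{p},{p,r},{p,t},{p,r,t}} A125={{p,r},{p,r,t},{q,u,v},{r,t,u}} A145={{p,r},{p,r,t}} A245={{p,r},{p,r,t}}
  A1245={{p,r},{p,r,t}}
C dims 5,6,4,1; δ0: rk_F2 3; δ1: rk_F2 3; δ2: rk_F2 1
degree 0: 5−3−0 = 2 → Ȟ^0 ≅ Z/2 ⊕ Z/2
degree 1: 6−3−3 = 0 → Ȟ^1 ≅ 0
degree 2: 4−1−3 = 0 → Ȟ^2 ≅ 0


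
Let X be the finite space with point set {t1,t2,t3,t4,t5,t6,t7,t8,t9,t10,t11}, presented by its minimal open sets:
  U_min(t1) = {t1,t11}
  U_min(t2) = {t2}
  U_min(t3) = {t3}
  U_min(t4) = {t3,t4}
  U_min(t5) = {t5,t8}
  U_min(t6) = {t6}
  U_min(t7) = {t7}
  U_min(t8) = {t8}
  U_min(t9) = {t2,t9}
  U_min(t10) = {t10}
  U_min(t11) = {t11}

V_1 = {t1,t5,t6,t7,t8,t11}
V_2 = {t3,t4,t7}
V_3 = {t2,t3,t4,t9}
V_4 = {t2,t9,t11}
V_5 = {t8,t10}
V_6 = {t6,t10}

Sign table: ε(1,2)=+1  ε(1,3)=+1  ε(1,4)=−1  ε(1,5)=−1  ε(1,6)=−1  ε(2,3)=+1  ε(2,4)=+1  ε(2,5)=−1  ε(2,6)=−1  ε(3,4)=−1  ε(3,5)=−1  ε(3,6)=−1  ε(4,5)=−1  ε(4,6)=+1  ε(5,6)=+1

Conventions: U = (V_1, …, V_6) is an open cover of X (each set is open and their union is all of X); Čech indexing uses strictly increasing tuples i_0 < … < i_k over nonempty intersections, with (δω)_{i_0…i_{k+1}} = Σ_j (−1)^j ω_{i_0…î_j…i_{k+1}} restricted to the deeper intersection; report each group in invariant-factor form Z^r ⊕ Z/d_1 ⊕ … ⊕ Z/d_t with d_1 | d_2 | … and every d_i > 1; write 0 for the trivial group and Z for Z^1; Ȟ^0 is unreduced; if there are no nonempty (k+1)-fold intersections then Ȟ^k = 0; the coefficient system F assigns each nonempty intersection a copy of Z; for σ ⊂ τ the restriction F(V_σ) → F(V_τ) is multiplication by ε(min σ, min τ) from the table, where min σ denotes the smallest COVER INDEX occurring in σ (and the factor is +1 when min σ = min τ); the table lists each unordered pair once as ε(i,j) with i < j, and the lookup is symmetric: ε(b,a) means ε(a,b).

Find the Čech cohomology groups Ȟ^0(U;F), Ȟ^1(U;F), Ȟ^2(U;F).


Ȟ^0 = Z,  Ȟ^1 = Z^2,  Ȟ^2 = 0

cover nerve:
  V12={t7} V14={t11} V15={t8} V16={t6} V23={t3,t4} V34={t2,t9} V56={t10}
C dims 6,7; δ0: rk 5, SNF 1^5
Ȟ^0: (6−5)−0=1 ⇒ Z
Ȟ^1: (7−0)−5=2 ⇒ Z^2
Ȟ^2: (0−0)−0=0 ⇒ 0


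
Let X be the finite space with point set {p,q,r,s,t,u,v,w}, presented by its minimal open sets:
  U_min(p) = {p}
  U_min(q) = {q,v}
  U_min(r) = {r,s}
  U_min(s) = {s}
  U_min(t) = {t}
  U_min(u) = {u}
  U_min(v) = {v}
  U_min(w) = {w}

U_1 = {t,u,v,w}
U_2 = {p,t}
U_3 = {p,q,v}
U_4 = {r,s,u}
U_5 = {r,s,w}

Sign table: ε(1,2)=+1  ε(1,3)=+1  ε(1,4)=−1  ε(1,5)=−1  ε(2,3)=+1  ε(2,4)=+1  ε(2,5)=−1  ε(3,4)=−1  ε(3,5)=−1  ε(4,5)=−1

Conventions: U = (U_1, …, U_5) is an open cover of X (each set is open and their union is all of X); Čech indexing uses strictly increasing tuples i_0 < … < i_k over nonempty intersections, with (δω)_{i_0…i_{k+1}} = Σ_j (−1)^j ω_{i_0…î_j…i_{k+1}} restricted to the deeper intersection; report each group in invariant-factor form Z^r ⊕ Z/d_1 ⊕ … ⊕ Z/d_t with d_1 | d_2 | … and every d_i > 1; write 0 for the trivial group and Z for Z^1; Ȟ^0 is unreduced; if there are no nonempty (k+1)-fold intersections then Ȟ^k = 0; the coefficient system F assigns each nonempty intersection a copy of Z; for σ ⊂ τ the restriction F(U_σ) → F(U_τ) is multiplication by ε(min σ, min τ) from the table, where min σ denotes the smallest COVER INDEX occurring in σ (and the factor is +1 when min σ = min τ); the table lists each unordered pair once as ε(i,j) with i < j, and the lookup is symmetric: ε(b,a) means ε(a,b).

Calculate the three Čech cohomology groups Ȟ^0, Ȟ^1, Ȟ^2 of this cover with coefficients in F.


intersection data:
  U12={t} U13={v} U14={u} U15={w} U23={p} U45={r,s}
C dims 5,6; δ0: rk 5, SNF 1^4·2
Ȟ^0 = (5 − 5) − 0 = 0, so Ȟ^0 ≅ 0
Ȟ^1 = (6 − 0) − 5 = 1 plus torsion [2], so Ȟ^1 ≅ Z ⊕ Z/2
Ȟ^2 = (0 − 0) − 0 = 0, so Ȟ^2 ≅ 0

Ȟ^0 ≅ 0; Ȟ^1 ≅ Z ⊕ Z/2; Ȟ^2 ≅ 0


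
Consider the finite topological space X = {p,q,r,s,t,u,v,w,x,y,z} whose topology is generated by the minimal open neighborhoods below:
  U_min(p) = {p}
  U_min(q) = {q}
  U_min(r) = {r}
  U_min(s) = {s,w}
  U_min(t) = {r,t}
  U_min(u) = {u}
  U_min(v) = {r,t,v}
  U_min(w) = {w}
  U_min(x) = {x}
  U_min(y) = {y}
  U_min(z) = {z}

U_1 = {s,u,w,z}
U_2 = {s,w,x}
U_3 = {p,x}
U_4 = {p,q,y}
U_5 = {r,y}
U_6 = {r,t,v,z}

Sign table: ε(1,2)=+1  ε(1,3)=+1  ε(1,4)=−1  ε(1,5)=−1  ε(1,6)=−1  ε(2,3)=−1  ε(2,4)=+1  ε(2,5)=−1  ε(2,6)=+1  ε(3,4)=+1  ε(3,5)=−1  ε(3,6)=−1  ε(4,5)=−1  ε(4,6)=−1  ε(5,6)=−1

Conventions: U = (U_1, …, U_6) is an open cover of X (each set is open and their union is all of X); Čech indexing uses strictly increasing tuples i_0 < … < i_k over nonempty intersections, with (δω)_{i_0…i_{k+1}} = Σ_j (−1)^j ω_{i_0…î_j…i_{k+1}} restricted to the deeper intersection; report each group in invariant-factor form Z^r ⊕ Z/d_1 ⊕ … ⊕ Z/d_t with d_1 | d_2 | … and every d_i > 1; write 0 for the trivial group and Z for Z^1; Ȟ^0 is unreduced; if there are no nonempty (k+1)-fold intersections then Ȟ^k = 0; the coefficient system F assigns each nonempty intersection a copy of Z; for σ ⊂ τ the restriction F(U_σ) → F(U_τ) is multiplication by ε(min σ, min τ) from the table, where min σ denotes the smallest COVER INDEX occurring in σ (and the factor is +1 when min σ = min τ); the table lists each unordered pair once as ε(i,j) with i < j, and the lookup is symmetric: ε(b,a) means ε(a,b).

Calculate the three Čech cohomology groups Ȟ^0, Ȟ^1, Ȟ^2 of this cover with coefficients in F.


Ȟ^0 = Z, Ȟ^1 = Z and Ȟ^2 = 0

intersection data:
  U12={s,w} U16={z} U23={x} U34={p} U45={y} U56={r}
C dims 6,6; δ0: rk 5, SNF 1^5
Ȟ^0 = (6 − 5) − 0 = 1, so Ȟ^0 ≅ Z
Ȟ^1 = (6 − 0) − 5 = 1, so Ȟ^1 ≅ Z
Ȟ^2 = (0 − 0) − 0 = 0, so Ȟ^2 ≅ 0


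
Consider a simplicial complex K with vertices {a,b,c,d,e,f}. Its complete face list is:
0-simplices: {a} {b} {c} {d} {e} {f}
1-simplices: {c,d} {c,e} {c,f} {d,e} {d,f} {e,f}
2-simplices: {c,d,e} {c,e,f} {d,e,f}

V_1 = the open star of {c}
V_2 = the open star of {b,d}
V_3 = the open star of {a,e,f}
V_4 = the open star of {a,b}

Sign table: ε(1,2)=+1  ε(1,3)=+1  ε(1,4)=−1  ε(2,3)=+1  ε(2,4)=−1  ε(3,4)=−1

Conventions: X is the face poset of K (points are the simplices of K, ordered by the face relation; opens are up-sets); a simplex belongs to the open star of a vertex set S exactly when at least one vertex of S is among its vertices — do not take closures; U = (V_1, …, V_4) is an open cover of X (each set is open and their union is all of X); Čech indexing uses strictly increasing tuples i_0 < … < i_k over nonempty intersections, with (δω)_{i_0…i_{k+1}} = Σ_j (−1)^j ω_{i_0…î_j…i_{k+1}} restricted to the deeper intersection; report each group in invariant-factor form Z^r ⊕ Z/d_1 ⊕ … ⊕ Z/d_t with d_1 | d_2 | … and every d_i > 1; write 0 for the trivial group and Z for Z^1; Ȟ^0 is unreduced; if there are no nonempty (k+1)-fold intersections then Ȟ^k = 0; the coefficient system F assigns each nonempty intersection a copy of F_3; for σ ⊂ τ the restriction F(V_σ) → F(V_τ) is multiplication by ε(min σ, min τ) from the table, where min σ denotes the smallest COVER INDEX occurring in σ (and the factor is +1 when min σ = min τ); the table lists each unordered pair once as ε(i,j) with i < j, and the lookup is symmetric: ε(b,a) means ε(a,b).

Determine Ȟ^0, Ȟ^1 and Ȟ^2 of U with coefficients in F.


Ȟ^0 = Z/3, Ȟ^1 = Z/3, Ȟ^2 = 0

nerve simplices:
  V1={{c},{c,d},{c,e},{c,f},{c,d,e},{c,e,f}} V2={{b},{d},{c,d},{d,e},{d,f},{c,d,e},{d,e,f}} V3={{a},{e},{f},{c,e},{c,f},{d,e},{d,f},{e,f},{c,d,e},{c,e,f},{d,e,f}} V4={{a},{b}}
  V12={{c,d},{c,d,e}} V13={{c,e},{c,f},{c,d,e},{c,e,f}} V23={{d,e},{d,f},{c,d,e},{d,e,f}} V24={{b}} V34={{a}}
  V123={{c,d,e}}
C dims 4,5,1; δ0: rk_F3 3; δ1: rk_F3 1
degree 0: 4−3−0 = 1 → Ȟ^0 ≅ Z/3
degree 1: 5−1−3 = 1 → Ȟ^1 ≅ Z/3
degree 2: 1−0−1 = 0 → Ȟ^2 ≅ 0


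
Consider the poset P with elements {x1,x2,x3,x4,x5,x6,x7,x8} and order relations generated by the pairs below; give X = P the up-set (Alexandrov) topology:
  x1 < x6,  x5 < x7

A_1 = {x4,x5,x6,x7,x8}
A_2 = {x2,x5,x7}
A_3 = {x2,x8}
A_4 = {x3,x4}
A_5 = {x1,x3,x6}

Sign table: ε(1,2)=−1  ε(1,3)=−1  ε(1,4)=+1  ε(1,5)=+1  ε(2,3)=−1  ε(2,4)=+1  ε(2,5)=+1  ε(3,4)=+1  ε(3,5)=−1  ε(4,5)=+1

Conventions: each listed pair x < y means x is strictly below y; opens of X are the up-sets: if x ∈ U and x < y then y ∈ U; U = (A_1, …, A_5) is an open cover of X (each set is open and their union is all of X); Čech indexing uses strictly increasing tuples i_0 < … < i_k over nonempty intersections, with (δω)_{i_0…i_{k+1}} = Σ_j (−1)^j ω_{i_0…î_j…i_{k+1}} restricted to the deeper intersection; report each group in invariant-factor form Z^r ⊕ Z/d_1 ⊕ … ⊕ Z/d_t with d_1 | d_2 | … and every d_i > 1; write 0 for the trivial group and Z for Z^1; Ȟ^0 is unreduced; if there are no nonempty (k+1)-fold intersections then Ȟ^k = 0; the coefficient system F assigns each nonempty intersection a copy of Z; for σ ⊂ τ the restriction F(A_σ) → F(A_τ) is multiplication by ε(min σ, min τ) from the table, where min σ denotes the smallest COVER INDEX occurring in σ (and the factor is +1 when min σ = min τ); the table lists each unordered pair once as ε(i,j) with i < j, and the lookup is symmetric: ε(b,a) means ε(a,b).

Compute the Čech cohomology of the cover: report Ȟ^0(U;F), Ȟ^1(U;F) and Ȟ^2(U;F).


Ȟ^0 = 0; Ȟ^1 = Z ⊕ Z/2; Ȟ^2 = 0

nerve of the cover:
  A12={x5,x7} A13={x8} A14={x4} A15={x6} A23={x2} A45={x3}
C dims 5,6; δ0: rk 5, SNF 1^4·2
Ȟ^0 = (5 − 5) − 0 = 0, so Ȟ^0 ≅ 0
Ȟ^1 = (6 − 0) − 5 = 1 plus torsion [2], so Ȟ^1 ≅ Z ⊕ Z/2
Ȟ^2 = (0 − 0) − 0 = 0, so Ȟ^2 ≅ 0


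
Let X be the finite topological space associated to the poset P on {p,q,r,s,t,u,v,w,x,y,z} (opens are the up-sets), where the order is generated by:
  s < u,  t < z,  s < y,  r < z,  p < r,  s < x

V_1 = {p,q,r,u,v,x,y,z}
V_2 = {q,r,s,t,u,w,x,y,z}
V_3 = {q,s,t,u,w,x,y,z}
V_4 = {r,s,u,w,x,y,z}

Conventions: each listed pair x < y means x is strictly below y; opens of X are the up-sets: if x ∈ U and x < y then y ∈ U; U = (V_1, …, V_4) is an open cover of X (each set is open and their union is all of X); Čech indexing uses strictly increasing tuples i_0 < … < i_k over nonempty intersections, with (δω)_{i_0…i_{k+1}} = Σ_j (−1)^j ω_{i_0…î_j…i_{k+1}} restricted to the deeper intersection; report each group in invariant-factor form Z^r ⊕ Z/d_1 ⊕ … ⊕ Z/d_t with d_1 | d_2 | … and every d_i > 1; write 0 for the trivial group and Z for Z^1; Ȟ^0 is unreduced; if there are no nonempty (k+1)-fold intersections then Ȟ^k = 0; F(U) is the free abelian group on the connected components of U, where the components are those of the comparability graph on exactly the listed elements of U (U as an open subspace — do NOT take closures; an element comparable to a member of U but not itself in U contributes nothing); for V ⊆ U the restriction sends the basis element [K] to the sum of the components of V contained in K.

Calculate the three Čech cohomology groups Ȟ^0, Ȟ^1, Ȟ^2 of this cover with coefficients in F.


Ȟ^0(U;F) ≅ Z^5, Ȟ^1(U;F) ≅ 0 and Ȟ^2(U;F) ≅ 0

nonempty overlaps:
  V12={q,r,u,x,y,z} V13={q,u,x,y,z} V14={r,u,x,y,z} V23={q,s,t,u,w,x,y,z} V24={r,s,u,w,x,y,z} V34={s,u,w,x,y,z}
  V123={q,u,x,y,z} V124={r,u,x,y,z} V134={u,x,y,z} V234={s,u,w,x,y,z}
  V1234={u,x,y,z}
components per intersection:
  V1: {p,r,z} {q} {u} {v} {x} {y}
  V2: {q} {r,t,z} {s,u,x,y} {w}
  V3: {q} {s,u,x,y} {t,z} {w}
  V4: {r,z} {s,u,x,y} {w}
  V12: {q} {r,z} {u} {x} {y}
  V13: {q} {u} {x} {y} {z}
  V14: {r,z} {u} {x} {y}
  V23: {q} {s,u,x,y} {t,z} {w}
  V24: {r,z} {s,u,x,y} {w}
  V34: {s,u,x,y} {w} {z}
  V123: {q} {u} {x} {y} {z}
  V124: {r,z} {u} {x} {y}
  V134: {u} {x} {y} {z}
  V234: {s,u,x,y} {w} {z}
  V1234: {u} {x} {y} {z}
C dims 17,24,16,4; δ0: rk 12, SNF 1^12; δ1: rk 12, SNF 1^12; δ2: rk 4, SNF 1^4
degree 0: 17−12−0 = 5 → Ȟ^0 ≅ Z^5
degree 1: 24−12−12 = 0 → Ȟ^1 ≅ 0
degree 2: 16−4−12 = 0 → Ȟ^2 ≅ 0


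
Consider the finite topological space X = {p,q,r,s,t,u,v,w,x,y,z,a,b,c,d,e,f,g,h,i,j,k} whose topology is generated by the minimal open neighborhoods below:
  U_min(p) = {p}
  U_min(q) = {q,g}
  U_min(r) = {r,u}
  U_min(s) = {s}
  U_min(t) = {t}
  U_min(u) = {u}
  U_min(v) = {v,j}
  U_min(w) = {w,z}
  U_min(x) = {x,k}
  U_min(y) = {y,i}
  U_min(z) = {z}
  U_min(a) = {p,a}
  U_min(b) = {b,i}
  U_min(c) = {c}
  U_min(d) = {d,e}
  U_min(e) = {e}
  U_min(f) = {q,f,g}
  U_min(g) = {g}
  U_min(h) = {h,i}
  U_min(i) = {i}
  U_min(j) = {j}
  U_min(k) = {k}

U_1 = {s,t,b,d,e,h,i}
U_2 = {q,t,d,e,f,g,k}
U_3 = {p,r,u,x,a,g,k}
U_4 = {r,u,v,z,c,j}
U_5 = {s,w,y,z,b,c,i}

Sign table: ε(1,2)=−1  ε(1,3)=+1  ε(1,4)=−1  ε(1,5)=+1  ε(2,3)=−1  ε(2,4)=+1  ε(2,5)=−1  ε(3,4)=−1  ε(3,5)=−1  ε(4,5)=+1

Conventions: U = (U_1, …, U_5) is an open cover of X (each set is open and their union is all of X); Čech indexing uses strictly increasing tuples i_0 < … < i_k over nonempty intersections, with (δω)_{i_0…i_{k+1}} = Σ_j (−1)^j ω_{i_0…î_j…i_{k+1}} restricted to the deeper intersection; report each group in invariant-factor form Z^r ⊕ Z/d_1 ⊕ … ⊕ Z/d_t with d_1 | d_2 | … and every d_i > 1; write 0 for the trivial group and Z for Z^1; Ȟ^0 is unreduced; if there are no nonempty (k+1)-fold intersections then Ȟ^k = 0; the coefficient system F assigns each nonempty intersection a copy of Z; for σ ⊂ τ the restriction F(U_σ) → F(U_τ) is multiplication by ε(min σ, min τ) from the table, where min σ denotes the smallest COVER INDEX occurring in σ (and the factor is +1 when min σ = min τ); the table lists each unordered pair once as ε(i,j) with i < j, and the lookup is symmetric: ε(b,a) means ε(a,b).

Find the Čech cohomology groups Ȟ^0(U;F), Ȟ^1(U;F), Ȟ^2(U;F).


Ȟ^0 ≅ 0; Ȟ^1 ≅ Z/2; Ȟ^2 ≅ 0

cover nerve:
  U12={t,d,e} U15={s,b,i} U23={g,k} U34={r,u} U45={z,c}
C dims 5,5; δ0: rk 5, SNF 1^4·2
Ȟ^0: (5−5)−0=0 ⇒ 0
Ȟ^1: (5−0)−5=0 plus torsion [2] ⇒ Z/2
Ȟ^2: (0−0)−0=0 ⇒ 0


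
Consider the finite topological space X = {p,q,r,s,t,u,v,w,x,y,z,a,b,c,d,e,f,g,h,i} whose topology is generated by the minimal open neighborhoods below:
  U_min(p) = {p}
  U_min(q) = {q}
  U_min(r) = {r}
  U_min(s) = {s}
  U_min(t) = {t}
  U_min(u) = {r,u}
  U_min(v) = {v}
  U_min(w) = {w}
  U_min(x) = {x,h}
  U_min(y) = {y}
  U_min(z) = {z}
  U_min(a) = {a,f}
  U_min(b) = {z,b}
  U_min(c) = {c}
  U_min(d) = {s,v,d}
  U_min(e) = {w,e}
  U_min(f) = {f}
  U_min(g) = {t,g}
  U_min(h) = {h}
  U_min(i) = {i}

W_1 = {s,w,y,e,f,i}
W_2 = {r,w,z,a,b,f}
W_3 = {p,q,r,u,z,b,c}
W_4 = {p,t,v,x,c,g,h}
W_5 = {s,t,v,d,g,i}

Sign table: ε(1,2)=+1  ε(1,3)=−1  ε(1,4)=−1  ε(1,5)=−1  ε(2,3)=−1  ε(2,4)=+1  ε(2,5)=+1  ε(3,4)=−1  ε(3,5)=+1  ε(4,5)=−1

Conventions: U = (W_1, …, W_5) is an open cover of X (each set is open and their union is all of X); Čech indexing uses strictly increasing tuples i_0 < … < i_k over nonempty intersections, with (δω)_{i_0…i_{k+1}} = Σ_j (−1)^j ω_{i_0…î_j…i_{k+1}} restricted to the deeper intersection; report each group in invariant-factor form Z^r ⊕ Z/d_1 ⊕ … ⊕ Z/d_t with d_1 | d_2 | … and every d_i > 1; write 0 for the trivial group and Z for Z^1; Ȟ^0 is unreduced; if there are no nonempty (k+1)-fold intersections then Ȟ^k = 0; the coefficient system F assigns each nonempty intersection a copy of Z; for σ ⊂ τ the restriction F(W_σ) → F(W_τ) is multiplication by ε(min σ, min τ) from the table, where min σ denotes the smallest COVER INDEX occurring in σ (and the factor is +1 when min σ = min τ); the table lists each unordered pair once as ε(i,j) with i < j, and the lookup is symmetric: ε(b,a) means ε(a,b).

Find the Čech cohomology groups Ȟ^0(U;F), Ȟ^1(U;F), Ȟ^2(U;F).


Ȟ^0(U;F) ≅ Z,  Ȟ^1(U;F) ≅ Z,  Ȟ^2(U;F) ≅ 0

nonempty intersections:
  W12={w,f} W15={s,i} W23={r,z,b} W34={p,c} W45={t,v,g}
C dims 5,5; δ0: rk 4, SNF 1^4
Ȟ^0: (5−4)−0=1 ⇒ Z
Ȟ^1: (5−0)−4=1 ⇒ Z
Ȟ^2: (0−0)−0=0 ⇒ 0


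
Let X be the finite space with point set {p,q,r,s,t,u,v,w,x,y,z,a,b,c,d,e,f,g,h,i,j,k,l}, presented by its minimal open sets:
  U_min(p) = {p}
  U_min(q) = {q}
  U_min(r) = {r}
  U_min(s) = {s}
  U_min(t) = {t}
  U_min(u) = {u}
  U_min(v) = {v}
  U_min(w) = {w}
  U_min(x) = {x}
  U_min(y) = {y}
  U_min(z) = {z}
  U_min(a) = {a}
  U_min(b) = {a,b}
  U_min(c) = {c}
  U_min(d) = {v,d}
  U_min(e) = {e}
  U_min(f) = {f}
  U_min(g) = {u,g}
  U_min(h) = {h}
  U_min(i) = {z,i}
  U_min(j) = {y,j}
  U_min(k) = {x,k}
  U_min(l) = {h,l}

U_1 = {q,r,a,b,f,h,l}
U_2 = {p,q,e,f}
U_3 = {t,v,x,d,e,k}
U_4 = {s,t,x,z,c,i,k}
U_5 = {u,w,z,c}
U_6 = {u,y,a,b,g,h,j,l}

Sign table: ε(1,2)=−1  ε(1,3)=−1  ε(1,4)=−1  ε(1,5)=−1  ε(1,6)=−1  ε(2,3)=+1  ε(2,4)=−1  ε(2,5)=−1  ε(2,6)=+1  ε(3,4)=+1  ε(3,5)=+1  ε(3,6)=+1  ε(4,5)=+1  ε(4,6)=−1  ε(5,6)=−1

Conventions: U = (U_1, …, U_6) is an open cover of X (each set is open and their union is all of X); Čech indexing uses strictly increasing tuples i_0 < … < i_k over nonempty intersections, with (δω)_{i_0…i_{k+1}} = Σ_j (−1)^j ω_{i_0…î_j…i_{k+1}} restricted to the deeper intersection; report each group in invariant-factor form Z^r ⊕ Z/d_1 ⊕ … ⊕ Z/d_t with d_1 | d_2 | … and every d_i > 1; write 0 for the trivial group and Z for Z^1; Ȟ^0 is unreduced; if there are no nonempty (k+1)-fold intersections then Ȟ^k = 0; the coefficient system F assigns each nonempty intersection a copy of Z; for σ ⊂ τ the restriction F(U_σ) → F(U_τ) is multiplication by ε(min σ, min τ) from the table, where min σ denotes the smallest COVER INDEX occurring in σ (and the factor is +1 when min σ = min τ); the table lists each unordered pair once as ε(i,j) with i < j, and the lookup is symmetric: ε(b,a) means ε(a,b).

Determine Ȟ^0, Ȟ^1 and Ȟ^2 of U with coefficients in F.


nerve of the cover:
  U12={q,f} U16={a,b,h,l} U23={e} U34={t,x,k} U45={z,c} U56={u}
C dims 6,6; δ0: rk 6, SNF 1^5·2
Ȟ^0 = (6 − 6) − 0 = 0, so Ȟ^0 ≅ 0
Ȟ^1 = (6 − 0) − 6 = 0 plus torsion [2], so Ȟ^1 ≅ Z/2
Ȟ^2 = (0 − 0) − 0 = 0, so Ȟ^2 ≅ 0

Ȟ^0 = 0,  Ȟ^1 = Z/2,  Ȟ^2 = 0


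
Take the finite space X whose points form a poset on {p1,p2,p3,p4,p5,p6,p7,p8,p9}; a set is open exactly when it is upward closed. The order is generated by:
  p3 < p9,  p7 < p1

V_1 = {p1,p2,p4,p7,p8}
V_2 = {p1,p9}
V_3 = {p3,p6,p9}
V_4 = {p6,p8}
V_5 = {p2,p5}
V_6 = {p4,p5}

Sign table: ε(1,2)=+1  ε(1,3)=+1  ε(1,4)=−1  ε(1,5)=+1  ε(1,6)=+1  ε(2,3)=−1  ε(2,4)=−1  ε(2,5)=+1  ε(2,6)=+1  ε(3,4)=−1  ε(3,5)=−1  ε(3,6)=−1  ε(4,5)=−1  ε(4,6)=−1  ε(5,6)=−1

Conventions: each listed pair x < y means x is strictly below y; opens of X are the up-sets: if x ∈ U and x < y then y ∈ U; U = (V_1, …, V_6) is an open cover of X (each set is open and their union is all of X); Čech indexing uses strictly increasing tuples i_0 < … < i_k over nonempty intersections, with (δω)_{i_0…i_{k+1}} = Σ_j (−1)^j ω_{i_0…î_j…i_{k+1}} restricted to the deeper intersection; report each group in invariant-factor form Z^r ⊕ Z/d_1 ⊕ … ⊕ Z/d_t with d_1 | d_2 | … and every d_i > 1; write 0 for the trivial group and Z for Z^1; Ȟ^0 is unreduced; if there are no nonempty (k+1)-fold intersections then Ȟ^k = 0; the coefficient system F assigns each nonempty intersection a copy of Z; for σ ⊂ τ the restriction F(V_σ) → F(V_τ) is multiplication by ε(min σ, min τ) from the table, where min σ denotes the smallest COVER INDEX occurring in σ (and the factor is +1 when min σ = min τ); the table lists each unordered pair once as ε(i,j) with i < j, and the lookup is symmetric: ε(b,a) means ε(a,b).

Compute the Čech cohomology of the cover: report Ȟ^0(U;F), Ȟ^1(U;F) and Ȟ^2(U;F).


intersection data:
  V12={p1} V14={p8} V15={p2} V16={p4} V23={p9} V34={p6} V56={p5}
C dims 6,7; δ0: rk 6, SNF 1^5·2
Ȟ^0 = (6 − 6) − 0 = 0, so Ȟ^0 ≅ 0
Ȟ^1 = (7 − 0) − 6 = 1 plus torsion [2], so Ȟ^1 ≅ Z ⊕ Z/2
Ȟ^2 = (0 − 0) − 0 = 0, so Ȟ^2 ≅ 0

Ȟ^0 ≅ 0,  Ȟ^1 ≅ Z ⊕ Z/2,  Ȟ^2 ≅ 0


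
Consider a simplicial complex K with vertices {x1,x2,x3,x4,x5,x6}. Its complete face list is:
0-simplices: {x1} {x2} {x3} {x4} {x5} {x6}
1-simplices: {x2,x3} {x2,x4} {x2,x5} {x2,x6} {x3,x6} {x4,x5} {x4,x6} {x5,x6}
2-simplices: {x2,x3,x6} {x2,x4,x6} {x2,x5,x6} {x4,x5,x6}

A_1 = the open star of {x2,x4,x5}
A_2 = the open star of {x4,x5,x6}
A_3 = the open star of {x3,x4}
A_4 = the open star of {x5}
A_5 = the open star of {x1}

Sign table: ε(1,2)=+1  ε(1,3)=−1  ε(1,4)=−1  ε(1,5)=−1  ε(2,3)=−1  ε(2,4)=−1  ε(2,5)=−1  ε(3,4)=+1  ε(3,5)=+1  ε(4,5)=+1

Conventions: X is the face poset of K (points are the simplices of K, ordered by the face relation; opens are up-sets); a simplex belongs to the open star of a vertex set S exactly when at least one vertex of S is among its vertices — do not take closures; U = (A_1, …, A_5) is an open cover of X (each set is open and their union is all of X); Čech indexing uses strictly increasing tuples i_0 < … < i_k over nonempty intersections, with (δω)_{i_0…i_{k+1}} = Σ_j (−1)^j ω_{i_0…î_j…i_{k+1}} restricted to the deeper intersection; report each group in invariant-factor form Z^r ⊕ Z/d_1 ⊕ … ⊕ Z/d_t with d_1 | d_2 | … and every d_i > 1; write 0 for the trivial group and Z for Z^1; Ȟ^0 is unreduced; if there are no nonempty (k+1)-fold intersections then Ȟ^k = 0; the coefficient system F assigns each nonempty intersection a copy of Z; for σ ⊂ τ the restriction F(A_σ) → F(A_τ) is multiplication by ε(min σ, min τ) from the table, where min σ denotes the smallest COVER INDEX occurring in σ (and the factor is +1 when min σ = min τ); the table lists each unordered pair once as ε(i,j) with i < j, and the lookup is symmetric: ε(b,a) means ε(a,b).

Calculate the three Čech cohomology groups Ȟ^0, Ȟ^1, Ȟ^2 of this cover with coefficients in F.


Ȟ^0 = Z^2, Ȟ^1 = 0, Ȟ^2 = 0

nonempty overlaps:
  A1={{x2},{x4},{x5},{x2,x3},{x2,x4},{x2,x5},{x2,x6},{x4,x5},{x4,x6},{x5,x6},{x2,x3,x6},{x2,x4,x6},{x2,x5,x6},{x4,x5,x6}} A2={{x4},{x5},{x6},{x2,x4},{x2,x5},{x2,x6},{x3,x6},{x4,x5},{x4,x6},{x5,x6},{x2,x3,x6},{x2,x4,x6},{x2,x5,x6},{x4,x5,x6}} A3={{x3},{x4},{x2,x3},{x2,x4},{x3,x6},{x4,x5},{x4,x6},{x2,x3,x6},{x2,x4,x6},{x4,x5,x6}} A4={{x5},{x2,x5},{x4,x5},{x5,x6},{x2,x5,x6},{x4,x5,x6}} A5={{x1}}
  A12={{x4},{x5},{x2,x4},{x2,x5},{x2,x6},{x4,x5},{x4,x6},{x5,x6},{x2,x3,x6},{x2,x4,x6},{x2,x5,x6},{x4,x5,x6}} A13={{x4},{x2,x3},{x2,x4},{x4,x5},{x4,x6},{x2,x3,x6},{x2,x4,x6},{x4,x5,x6}} A14={{x5},{x2,x5},{x4,x5},{x5,x6},{x2,x5,x6},{x4,x5,x6}} A23={{x4},{x2,x4},{x3,x6},{x4,x5},{x4,x6},{x2,x3,x6},{x2,x4,x6},{x4,x5,x6}} A24={{x5},{x2,x5},{x4,x5},{x5,x6},{x2,x5,x6},{x4,x5,x6}} A34={{x4,x5},{x4,x5,x6}}
  A123={{x4},{x2,x4},{x4,x5},{x4,x6},{x2,x3,x6},{x2,x4,x6},{x4,x5,x6}} A124={{x5},{x2,x5},{x4,x5},{x5,x6},{x2,x5,x6},{x4,x5,x6}} A134={{x4,x5},{x4,x5,x6}} A234={{x4,x5},{x4,x5,x6}}
  A1234={{x4,x5},{x4,x5,x6}}
C dims 5,6,4,1; δ0: rk 3, SNF 1^3; δ1: rk 3, SNF 1^3; δ2: rk 1, SNF 1^1
degree 0: 5−3−0 = 2 → Ȟ^0 ≅ Z^2
degree 1: 6−3−3 = 0 → Ȟ^1 ≅ 0
degree 2: 4−1−3 = 0 → Ȟ^2 ≅ 0


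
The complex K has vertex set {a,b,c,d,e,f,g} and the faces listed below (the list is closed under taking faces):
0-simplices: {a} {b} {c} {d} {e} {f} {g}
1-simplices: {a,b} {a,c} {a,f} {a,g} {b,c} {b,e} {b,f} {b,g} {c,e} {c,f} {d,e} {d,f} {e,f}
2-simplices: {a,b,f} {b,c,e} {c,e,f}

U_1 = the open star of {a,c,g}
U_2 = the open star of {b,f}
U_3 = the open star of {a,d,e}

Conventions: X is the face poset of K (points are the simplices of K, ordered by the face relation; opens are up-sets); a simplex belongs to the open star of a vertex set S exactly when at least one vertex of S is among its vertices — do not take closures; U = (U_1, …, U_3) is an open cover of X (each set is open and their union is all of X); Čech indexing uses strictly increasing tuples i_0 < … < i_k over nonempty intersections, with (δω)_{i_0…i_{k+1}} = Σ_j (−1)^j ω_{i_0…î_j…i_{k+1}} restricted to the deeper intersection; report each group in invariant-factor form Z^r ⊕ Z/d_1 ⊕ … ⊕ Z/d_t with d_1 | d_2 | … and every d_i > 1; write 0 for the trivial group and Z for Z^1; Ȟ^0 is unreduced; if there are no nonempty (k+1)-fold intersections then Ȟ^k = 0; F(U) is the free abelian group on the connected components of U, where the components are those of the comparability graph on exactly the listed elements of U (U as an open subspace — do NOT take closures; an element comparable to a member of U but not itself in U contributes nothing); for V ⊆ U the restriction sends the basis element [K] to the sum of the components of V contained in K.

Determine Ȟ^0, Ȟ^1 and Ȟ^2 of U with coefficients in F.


Ȟ^0(U;F) ≅ Z, Ȟ^1(U;F) ≅ Z^4, Ȟ^2(U;F) ≅ 0

intersection data:
  U1={{a},{c},{g},{a,b},{a,c},{a,f},{a,g},{b,c},{b,g},{c,e},{c,f},{a,b,f},{b,c,e},{c,e,f}} U2={{b},{f},{a,b},{a,f},{b,c},{b,e},{b,f},{b,g},{c,f},{d,f},{e,f},{a,b,f},{b,c,e},{c,e,f}} U3={{a},{d},{e},{a,b},{a,c},{a,f},{a,g},{b,e},{c,e},{d,e},{d,f},{e,f},{a,b,f},{b,c,e},{c,e,f}}
  U12={{a,b},{a,f},{b,c},{b,g},{c,f},{a,b,f},{b,c,e},{c,e,f}} U13={{a},{a,b},{a,c},{a,f},{a,g},{c,e},{a,b,f},{b,c,e},{c,e,f}} U23={{a,b},{a,f},{b,e},{d,f},{e,f},{a,b,f},{b,c,e},{c,e,f}}
  U123={{a,b},{a,f},{a,b,f},{b,c,e},{c,e,f}}
components per intersection:
  U1: {{a},{c},{g},{a,b},{a,c},{a,f},{a,g},{b,c},{b,g},{c,e},{c,f},{a,b,f},{b,c,e},{c,e,f}}
  U2: {{b},{f},{a,b},{a,f},{b,c},{b,e},{b,f},{b,g},{c,f},{d,f},{e,f},{a,b,f},{b,c,e},{c,e,f}}
  U3: {{a},{a,b},{a,c},{a,f},{a,g},{a,b,f}} {{d},{e},{b,e},{c,e},{d,e},{d,f},{e,f},{b,c,e},{c,e,f}}
  U12: {{a,b},{a,f},{a,b,f}} {{b,c},{b,c,e}} {{b,g}} {{c,f},{c,e,f}}
  U13: {{a},{a,b},{a,c},{a,f},{a,g},{a,b,f}} {{c,e},{b,c,e},{c,e,f}}
  U23: {{a,b},{a,f},{a,b,f}} {{b,e},{b,c,e}} {{d,f}} {{e,f},{c,e,f}}
  U123: {{a,b},{a,f},{a,b,f}} {{b,c,e}} {{c,e,f}}
C dims 4,10,3; δ0: rk 3, SNF 1^3; δ1: rk 3, SNF 1^3
Ȟ^0 = (4 − 3) − 0 = 1, so Ȟ^0 ≅ Z
Ȟ^1 = (10 − 3) − 3 = 4, so Ȟ^1 ≅ Z^4
Ȟ^2 = (3 − 0) − 3 = 0, so Ȟ^2 ≅ 0


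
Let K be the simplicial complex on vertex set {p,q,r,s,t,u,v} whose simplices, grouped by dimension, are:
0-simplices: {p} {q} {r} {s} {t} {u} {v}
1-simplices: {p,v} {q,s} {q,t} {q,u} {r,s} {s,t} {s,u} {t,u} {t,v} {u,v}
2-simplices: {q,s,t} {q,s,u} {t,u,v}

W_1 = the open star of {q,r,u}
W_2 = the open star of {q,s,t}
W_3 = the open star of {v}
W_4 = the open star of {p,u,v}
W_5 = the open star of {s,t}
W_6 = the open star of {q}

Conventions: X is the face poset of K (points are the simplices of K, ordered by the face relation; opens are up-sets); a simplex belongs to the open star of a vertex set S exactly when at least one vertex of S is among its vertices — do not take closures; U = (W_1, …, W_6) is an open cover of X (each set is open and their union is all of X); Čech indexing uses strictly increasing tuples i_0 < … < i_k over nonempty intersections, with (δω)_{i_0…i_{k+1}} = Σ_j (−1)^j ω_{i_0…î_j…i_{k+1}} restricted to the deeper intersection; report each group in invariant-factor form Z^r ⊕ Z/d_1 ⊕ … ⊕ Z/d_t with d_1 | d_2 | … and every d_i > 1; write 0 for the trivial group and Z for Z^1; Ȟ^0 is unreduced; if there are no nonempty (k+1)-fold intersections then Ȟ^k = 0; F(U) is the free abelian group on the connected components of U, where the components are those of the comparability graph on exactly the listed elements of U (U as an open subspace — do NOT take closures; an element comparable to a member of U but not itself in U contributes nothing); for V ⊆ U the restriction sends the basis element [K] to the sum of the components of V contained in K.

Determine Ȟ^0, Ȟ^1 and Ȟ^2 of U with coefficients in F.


Ȟ^0 = Z,  Ȟ^1 = Z,  Ȟ^2 = 0

nerve of the cover:
  W1={{q},{r},{u},{q,s},{q,t},{q,u},{r,s},{s,u},{t,u},{u,v},{q,s,t},{q,s,u},{t,u,v}} W2={{q},{s},{t},{q,s},{q,t},{q,u},{r,s},{s,t},{s,u},{t,u},{t,v},{q,s,t},{q,s,u},{t,u,v}} W3={{v},{p,v},{t,v},{u,v},{t,u,v}} W4={{p},{u},{v},{p,v},{q,u},{s,u},{t,u},{t,v},{u,v},{q,s,u},{t,u,v}} W5={{s},{t},{q,s},{q,t},{r,s},{s,t},{s,u},{t,u},{t,v},{q,s,t},{q,s,u},{t,u,v}} W6={{q},{q,s},{q,t},{q,u},{q,s,t},{q,s,u}}
  W12={{q},{q,s},{q,t},{q,u},{r,s},{s,u},{t,u},{q,s,t},{q,s,u},{t,u,v}} W13={{u,v},{t,u,v}} W14={{u},{q,u},{s,u},{t,u},{u,v},{q,s,u},{t,u,v}} W15={{q,s},{q,t},{r,s},{s,u},{t,u},{q,s,t},{q,s,u},{t,u,v}} W16={{q},{q,s},{q,t},{q,u},{q,s,t},{q,s,u}} W23={{t,v},{t,u,v}} W24={{q,u},{s,u},{t,u},{t,v},{q,s,u},{t,u,v}} W25={{s},{t},{q,s},{q,t},{r,s},{s,t},{s,u},{t,u},{t,v},{q,s,t},{q,s,u},{t,u,v}} W26={{q},{q,s},{q,t},{q,u},{q,s,t},{q,s,u}} W34={{v},{p,v},{t,v},{u,v},{t,u,v}} W35={{t,v},{t,u,v}} W45={{s,u},{t,u},{t,v},{q,s,u},{t,u,v}} W46={{q,u},{q,s,u}} W56={{q,s},{q,t},{q,s,t},{q,s,u}}
  W123={{t,u,v}} W124={{q,u},{s,u},{t,u},{q,s,u},{t,u,v}} W125={{q,s},{q,t},{r,s},{s,u},{t,u},{q,s,t},{q,s,u},{t,u,v}} W126={{q},{q,s},{q,t},{q,u},{q,s,t},{q,s,u}} W134={{u,v},{t,u,v}} W135={{t,u,v}} W145={{s,u},{t,u},{q,s,u},{t,u,v}} W146={{q,u},{q,s,u}} W156={{q,s},{q,t},{q,s,t},{q,s,u}} W234={{t,v},{t,u,v}} W235={{t,v},{t,u,v}} W245={{s,u},{t,u},{t,v},{q,s,u},{t,u,v}} W246={{q,u},{q,s,u}} W256={{q,s},{q,t},{q,s,t},{q,s,u}} W345={{t,v},{t,u,v}} W456={{q,s,u}}
  W1234={{t,u,v}} W1235={{t,u,v}} W1245={{s,u},{t,u},{q,s,u},{t,u,v}} W1246={{q,u},{q,s,u}} W1256={{q,s},{q,t},{q,s,t},{q,s,u}} W1345={{t,u,v}} W1456={{q,s,u}} W2345={{t,v},{t,u,v}} W2456={{q,s,u}}
  W12345={{t,u,v}} W12456={{q,s,u}}
components per intersection:
  W1: {{q},{u},{q,s},{q,t},{q,u},{s,u},{t,u},{u,v},{q,s,t},{q,s,u},{t,u,v}} {{r},{r,s}}
  W2: {{q},{s},{t},{q,s},{q,t},{q,u},{r,s},{s,t},{s,u},{t,u},{t,v},{q,s,t},{q,s,u},{t,u,v}}
  W3: {{v},{p,v},{t,v},{u,v},{t,u,v}}
  W4: {{p},{u},{v},{p,v},{q,u},{s,u},{t,u},{t,v},{u,v},{q,s,u},{t,u,v}}
  W5: {{s},{t},{q,s},{q,t},{r,s},{s,t},{s,u},{t,u},{t,v},{q,s,t},{q,s,u},{t,u,v}}
  W6: {{q},{q,s},{q,t},{q,u},{q,s,t},{q,s,u}}
  W12: {{q},{q,s},{q,t},{q,u},{s,u},{q,s,t},{q,s,u}} {{r,s}} {{t,u},{t,u,v}}
  W13: {{u,v},{t,u,v}}
  W14: {{u},{q,u},{s,u},{t,u},{u,v},{q,s,u},{t,u,v}}
  W15: {{q,s},{q,t},{s,u},{q,s,t},{q,s,u}} {{r,s}} {{t,u},{t,u,v}}
  W16: {{q},{q,s},{q,t},{q,u},{q,s,t},{q,s,u}}
  W23: {{t,v},{t,u,v}}
  W24: {{q,u},{s,u},{q,s,u}} {{t,u},{t,v},{t,u,v}}
  W25: {{s},{t},{q,s},{q,t},{r,s},{s,t},{s,u},{t,u},{t,v},{q,s,t},{q,s,u},{t,u,v}}
  W26: {{q},{q,s},{q,t},{q,u},{q,s,t},{q,s,u}}
  W34: {{v},{p,v},{t,v},{u,v},{t,u,v}}
  W35: {{t,v},{t,u,v}}
  W45: {{s,u},{q,s,u}} {{t,u},{t,v},{t,u,v}}
  W46: {{q,u},{q,s,u}}
  W56: {{q,s},{q,t},{q,s,t},{q,s,u}}
  W123: {{t,u,v}}
  W124: {{q,u},{s,u},{q,s,u}} {{t,u},{t,u,v}}
  W125: {{q,s},{q,t},{s,u},{q,s,t},{q,s,u}} {{r,s}} {{t,u},{t,u,v}}
  W126: {{q},{q,s},{q,t},{q,u},{q,s,t},{q,s,u}}
  W134: {{u,v},{t,u,v}}
  W135: {{t,u,v}}
  W145: {{s,u},{q,s,u}} {{t,u},{t,u,v}}
  W146: {{q,u},{q,s,u}}
  W156: {{q,s},{q,t},{q,s,t},{q,s,u}}
  W234: {{t,v},{t,u,v}}
  W235: {{t,v},{t,u,v}}
  W245: {{s,u},{q,s,u}} {{t,u},{t,v},{t,u,v}}
  W246: {{q,u},{q,s,u}}
  W256: {{q,s},{q,t},{q,s,t},{q,s,u}}
  W345: {{t,v},{t,u,v}}
  W456: {{q,s,u}}
  W1234: {{t,u,v}}
  W1235: {{t,u,v}}
  W1245: {{s,u},{q,s,u}} {{t,u},{t,u,v}}
  W1246: {{q,u},{q,s,u}}
  W1256: {{q,s},{q,t},{q,s,t},{q,s,u}}
  W1345: {{t,u,v}}
  W1456: {{q,s,u}}
  W2345: {{t,v},{t,u,v}}
  W2456: {{q,s,u}}
  W12345: {{t,u,v}}
  W12456: {{q,s,u}}
C dims 7,20,21,10; δ0: rk 6, SNF 1^6; δ1: rk 13, SNF 1^13; δ2: rk 8, SNF 1^8
Ȟ^0 = (7 − 6) − 0 = 1, so Ȟ^0 ≅ Z
Ȟ^1 = (20 − 13) − 6 = 1, so Ȟ^1 ≅ Z
Ȟ^2 = (21 − 8) − 13 = 0, so Ȟ^2 ≅ 0
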